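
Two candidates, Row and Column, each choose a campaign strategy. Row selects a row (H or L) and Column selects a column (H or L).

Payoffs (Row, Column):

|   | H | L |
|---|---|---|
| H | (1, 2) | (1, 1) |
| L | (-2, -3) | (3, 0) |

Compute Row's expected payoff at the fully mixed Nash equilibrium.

1

First find y, the probability Column plays H, from Row's indifference between H and L: y + (1−y) = −2y + 3(1−y), giving y = 2/5.
Since Row is indifferent in equilibrium, Row's expected payoff equals the payoff from either row against (2/5, 3/5). Using H: (2/5) + (3/5) = 1.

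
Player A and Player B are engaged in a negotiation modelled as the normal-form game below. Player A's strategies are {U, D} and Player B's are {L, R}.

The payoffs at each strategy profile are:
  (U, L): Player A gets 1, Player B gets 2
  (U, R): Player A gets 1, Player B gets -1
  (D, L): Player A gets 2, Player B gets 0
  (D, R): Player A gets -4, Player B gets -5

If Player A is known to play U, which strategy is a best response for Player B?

Against U, Player B earns 2 from L and -1 from R.
So L is the best response.

L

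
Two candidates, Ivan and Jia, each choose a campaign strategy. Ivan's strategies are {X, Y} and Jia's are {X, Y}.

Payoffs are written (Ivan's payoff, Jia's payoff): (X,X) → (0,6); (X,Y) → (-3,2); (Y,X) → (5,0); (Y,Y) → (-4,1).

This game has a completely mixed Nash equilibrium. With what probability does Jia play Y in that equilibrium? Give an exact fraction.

5/6

Let y be the probability that Jia plays X. In a completely mixed equilibrium, Ivan must be indifferent between X and Y.
Ivan's expected payoff from X is −3(1−y); from Y it is 5y − 4(1−y).
Setting these equal: 3y − 3 = 9y − 4, so y = 1/6.
Therefore Jia plays Y with probability 1 − 1/6 = 5/6.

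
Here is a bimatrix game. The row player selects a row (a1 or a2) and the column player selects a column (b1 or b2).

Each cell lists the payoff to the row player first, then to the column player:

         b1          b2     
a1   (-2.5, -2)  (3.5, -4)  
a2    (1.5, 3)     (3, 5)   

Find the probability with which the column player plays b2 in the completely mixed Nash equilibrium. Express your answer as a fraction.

Let y be the probability that the column player plays b1. In a completely mixed equilibrium, the row player must be indifferent between a1 and a2.
The row player's expected payoff from a1 is −2.5y + 3.5(1−y); from a2 it is 1.5y + 3(1−y).
Setting these equal: −6y + 3.5 = −1.5y + 3, so y = 1/9.
Therefore the column player plays b2 with probability 1 − 1/9 = 8/9.

8/9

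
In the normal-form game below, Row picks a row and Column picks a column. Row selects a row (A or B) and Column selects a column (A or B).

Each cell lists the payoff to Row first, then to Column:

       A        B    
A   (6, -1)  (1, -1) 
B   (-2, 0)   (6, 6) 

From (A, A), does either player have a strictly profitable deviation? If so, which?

Neither

Row at (A, A) earns 6; deviating to B yields -2 — not better.
Column earns -1; deviating to B yields -1 — not better.
Neither player can strictly improve; the profile is a Nash equilibrium.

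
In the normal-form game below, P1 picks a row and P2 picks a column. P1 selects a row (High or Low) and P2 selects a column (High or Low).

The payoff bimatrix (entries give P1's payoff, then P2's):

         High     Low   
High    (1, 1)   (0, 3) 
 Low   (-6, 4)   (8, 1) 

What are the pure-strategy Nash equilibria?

(High, High): P2 prefers Low (3 > 1) — not an equilibrium.
(High, Low): P1 prefers Low (8 > 0) — not an equilibrium.
(Low, High): P1 prefers High (1 > -6) — not an equilibrium.
(Low, Low): P2 prefers High (4 > 1) — not an equilibrium.

none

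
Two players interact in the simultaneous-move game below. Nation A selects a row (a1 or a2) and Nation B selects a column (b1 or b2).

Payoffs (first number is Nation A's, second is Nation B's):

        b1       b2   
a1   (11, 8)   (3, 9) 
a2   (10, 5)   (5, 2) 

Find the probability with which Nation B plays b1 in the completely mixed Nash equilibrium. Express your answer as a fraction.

2/3

Let q be the probability that Nation B plays b1. In a completely mixed equilibrium, Nation A must be indifferent between a1 and a2.
Nation A's expected payoff from a1 is 11q + 3(1−q); from a2 it is 10q + 5(1−q).
Setting these equal: 8q + 3 = 5q + 5, so q = 2/3.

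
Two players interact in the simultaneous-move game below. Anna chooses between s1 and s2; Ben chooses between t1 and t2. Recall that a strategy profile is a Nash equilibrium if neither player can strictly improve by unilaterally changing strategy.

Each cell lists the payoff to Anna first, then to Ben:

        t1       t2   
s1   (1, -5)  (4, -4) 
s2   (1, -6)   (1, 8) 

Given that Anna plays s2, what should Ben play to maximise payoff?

Against s2, Ben earns -6 from t1 and 8 from t2.
So t2 is the best response.

t2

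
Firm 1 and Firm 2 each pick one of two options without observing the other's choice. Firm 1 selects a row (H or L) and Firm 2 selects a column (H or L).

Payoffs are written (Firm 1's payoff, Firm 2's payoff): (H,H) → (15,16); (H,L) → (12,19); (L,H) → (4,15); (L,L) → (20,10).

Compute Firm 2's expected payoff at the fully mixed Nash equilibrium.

First find x, the probability Firm 1 plays H, from Firm 2's indifference between H and L: 16x + 15(1−x) = 19x + 10(1−x), giving x = 5/8.
Since Firm 2 is indifferent in equilibrium, Firm 2's expected payoff equals the payoff from either column against (5/8, 3/8). Using H: 16(5/8) + 15(3/8) = 125/8.

125/8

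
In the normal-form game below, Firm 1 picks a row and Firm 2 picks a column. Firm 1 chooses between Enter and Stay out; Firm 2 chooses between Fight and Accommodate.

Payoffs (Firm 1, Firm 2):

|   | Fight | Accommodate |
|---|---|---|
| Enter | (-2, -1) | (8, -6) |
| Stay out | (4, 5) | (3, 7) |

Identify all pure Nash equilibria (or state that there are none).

(Enter, Fight): Firm 1 prefers Stay out (4 > -2) — not an equilibrium.
(Enter, Accommodate): Firm 2 prefers Fight (-1 > -6) — not an equilibrium.
(Stay out, Fight): Firm 2 prefers Accommodate (7 > 5) — not an equilibrium.
(Stay out, Accommodate): Firm 1 prefers Enter (8 > 3) — not an equilibrium.

none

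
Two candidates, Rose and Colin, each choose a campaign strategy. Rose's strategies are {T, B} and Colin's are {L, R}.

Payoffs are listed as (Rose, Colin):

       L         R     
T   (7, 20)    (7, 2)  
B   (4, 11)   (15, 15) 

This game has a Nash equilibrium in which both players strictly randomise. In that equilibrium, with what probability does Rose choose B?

Let p be the probability that Rose plays T. In a completely mixed equilibrium, Colin must be indifferent between L and R.
Colin's expected payoff from L is 20p + 11(1−p); from R it is 2p + 15(1−p).
Setting these equal: 9p + 11 = −13p + 15, so p = 2/11.
Therefore Rose plays B with probability 1 − 2/11 = 9/11.

9/11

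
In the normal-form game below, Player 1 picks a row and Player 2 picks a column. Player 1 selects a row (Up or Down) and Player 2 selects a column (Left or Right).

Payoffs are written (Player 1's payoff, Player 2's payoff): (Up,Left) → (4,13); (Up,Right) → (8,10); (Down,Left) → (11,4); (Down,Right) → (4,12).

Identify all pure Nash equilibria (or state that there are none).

none

(Up, Left): Player 1 prefers Down (11 > 4) — not an equilibrium.
(Up, Right): Player 2 prefers Left (13 > 10) — not an equilibrium.
(Down, Left): Player 2 prefers Right (12 > 4) — not an equilibrium.
(Down, Right): Player 1 prefers Up (8 > 4) — not an equilibrium.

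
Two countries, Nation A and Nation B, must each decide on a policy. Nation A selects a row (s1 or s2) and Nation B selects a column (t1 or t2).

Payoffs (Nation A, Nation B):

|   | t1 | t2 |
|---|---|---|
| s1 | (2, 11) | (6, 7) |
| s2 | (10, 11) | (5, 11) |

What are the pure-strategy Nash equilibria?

(s2, t1)

(s1, t1): Nation A prefers s2 (10 > 2) — not an equilibrium.
(s1, t2): Nation B prefers t1 (11 > 7) — not an equilibrium.
(s2, t1): Nation A gets 10 ≥ 2 from s1, and Nation B gets 11 ≥ 11 from t2 — Nash equilibrium.
(s2, t2): Nation A prefers s1 (6 > 5) — not an equilibrium.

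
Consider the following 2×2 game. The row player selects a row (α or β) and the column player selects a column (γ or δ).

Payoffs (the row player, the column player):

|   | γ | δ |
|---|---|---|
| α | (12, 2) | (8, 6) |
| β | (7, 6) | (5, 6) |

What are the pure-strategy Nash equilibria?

(α, γ): the column player prefers δ (6 > 2) — not an equilibrium.
(α, δ): the row player gets 8 ≥ 5 from β, and the column player gets 6 ≥ 2 from γ — Nash equilibrium.
(β, γ): the row player prefers α (12 > 7) — not an equilibrium.
(β, δ): the row player prefers α (8 > 5) — not an equilibrium.

(α, δ)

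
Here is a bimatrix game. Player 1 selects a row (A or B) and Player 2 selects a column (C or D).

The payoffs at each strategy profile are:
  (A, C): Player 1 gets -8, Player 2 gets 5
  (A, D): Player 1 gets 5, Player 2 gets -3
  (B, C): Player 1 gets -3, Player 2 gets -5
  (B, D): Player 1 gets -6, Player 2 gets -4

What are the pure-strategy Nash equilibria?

none

(A, C): Player 1 prefers B (-3 > -8) — not an equilibrium.
(A, D): Player 2 prefers C (5 > -3) — not an equilibrium.
(B, C): Player 2 prefers D (-4 > -5) — not an equilibrium.
(B, D): Player 1 prefers A (5 > -6) — not an equilibrium.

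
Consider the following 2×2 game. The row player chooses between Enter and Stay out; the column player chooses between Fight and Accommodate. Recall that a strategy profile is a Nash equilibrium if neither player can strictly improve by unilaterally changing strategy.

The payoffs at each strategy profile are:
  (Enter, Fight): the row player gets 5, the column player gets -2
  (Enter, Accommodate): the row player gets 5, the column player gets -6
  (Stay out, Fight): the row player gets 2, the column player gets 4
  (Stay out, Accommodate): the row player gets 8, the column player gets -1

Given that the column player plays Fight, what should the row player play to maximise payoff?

Against Fight, the row player earns 5 from Enter and 2 from Stay out.
So Enter is the best response.

Enter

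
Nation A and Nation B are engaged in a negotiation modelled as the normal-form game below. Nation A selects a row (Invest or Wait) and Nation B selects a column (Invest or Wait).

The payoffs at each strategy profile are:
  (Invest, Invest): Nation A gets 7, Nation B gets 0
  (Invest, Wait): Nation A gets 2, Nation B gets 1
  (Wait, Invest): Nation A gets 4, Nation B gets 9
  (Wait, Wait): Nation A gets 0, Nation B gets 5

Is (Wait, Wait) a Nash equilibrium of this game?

No

At (Wait, Wait), Nation A earns 0; switching to Invest would give 2, so Nation A would deviate.
Nation B earns 5; switching to Invest would give 9, so Nation B would deviate.
Since at least one player can profitably deviate, this is not a Nash equilibrium.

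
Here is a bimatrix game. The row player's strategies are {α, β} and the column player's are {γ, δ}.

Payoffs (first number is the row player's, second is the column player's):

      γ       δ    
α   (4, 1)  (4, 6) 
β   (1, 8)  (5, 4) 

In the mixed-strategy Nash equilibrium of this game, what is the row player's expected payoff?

4

First find y, the probability the column player plays γ, from the row player's indifference between α and β: 4y + 4(1−y) = y + 5(1−y), giving y = 1/4.
Since the row player is indifferent in equilibrium, the row player's expected payoff equals the payoff from either row against (1/4, 3/4). Using α: 4(1/4) + 4(3/4) = 4.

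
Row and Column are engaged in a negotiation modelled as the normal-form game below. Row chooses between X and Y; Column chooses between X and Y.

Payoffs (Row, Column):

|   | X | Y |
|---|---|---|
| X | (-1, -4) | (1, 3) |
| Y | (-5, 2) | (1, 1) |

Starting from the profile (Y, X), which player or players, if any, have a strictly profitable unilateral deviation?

Row

Row at (Y, X) earns -5; deviating to X yields -1 — a strict improvement.
Column earns 2; deviating to Y yields 1 — not better.
Only Row has a strictly profitable deviation.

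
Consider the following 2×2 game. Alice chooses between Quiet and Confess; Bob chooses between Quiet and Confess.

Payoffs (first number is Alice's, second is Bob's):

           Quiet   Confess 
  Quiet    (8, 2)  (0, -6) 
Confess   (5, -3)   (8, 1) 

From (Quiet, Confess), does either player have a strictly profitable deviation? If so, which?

Both

Alice at (Quiet, Confess) earns 0; deviating to Confess yields 8 — a strict improvement.
Bob earns -6; deviating to Quiet yields 2 — a strict improvement.
Both Alice and Bob have strictly profitable deviations.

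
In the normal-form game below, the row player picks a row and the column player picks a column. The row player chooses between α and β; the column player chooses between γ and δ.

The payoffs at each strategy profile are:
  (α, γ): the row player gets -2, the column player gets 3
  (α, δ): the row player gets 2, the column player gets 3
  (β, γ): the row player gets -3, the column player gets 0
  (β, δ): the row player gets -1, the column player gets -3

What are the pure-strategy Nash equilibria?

(α, γ) and (α, δ)

(α, γ): the row player gets -2 ≥ -3 from β, and the column player gets 3 ≥ 3 from δ — Nash equilibrium.
(α, δ): the row player gets 2 ≥ -1 from β, and the column player gets 3 ≥ 3 from γ — Nash equilibrium.
(β, γ): the row player prefers α (-2 > -3) — not an equilibrium.
(β, δ): the row player prefers α (2 > -1); the column player prefers γ (0 > -3) — not an equilibrium.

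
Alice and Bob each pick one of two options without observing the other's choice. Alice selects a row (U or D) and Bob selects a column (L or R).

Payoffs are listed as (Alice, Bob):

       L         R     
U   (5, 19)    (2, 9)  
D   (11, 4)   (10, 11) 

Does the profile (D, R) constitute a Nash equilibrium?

Yes

At (D, R), Alice earns 10; switching to U would give 2, so Alice has no profitable deviation.
Bob earns 11; switching to L would give 4, so Bob has no profitable deviation.
Neither player can gain by a unilateral deviation, so this profile is a Nash equilibrium.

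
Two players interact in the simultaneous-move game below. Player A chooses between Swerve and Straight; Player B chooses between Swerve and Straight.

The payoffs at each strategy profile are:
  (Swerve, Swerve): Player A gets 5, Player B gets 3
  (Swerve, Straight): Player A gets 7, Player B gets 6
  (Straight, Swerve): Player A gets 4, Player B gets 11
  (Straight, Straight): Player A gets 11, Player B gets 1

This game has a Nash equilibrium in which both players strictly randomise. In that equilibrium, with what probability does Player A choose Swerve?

10/13

Let p be the probability that Player A plays Swerve. In a completely mixed equilibrium, Player B must be indifferent between Swerve and Straight.
Player B's expected payoff from Swerve is 3p + 11(1−p); from Straight it is 6p + (1−p).
Setting these equal: −8p + 11 = 5p + 1, so p = 10/13.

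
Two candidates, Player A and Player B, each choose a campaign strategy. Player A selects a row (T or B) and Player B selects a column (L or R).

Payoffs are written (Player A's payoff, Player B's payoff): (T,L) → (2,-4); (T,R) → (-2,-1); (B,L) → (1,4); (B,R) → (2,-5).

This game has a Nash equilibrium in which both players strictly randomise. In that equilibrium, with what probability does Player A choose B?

1/4

Let r be the probability that Player A plays T. In a completely mixed equilibrium, Player B must be indifferent between L and R.
Player B's expected payoff from L is −4r + 4(1−r); from R it is −r − 5(1−r).
Setting these equal: −8r + 4 = 4r − 5, so r = 3/4.
Therefore Player A plays B with probability 1 − 3/4 = 1/4.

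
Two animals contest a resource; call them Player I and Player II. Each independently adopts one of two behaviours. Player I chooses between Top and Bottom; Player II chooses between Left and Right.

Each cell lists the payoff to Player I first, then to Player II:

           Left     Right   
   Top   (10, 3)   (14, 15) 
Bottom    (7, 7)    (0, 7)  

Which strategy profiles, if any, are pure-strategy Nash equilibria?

(Top, Right)

(Top, Left): Player II prefers Right (15 > 3) — not an equilibrium.
(Top, Right): Player I gets 14 ≥ 0 from Bottom, and Player II gets 15 ≥ 3 from Left — Nash equilibrium.
(Bottom, Left): Player I prefers Top (10 > 7) — not an equilibrium.
(Bottom, Right): Player I prefers Top (14 > 0) — not an equilibrium.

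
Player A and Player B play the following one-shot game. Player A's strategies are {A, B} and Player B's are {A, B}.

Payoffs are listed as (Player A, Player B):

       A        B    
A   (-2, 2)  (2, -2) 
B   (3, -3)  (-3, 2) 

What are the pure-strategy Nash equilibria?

(A, A): Player A prefers B (3 > -2) — not an equilibrium.
(A, B): Player B prefers A (2 > -2) — not an equilibrium.
(B, A): Player B prefers B (2 > -3) — not an equilibrium.
(B, B): Player A prefers A (2 > -3) — not an equilibrium.

none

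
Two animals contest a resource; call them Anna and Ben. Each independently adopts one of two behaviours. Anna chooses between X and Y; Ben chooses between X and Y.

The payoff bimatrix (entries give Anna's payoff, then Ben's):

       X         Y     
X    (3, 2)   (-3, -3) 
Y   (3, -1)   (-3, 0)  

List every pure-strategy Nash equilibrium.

(X, X) and (Y, Y)

(X, X): Anna gets 3 ≥ 3 from Y, and Ben gets 2 ≥ -3 from Y — Nash equilibrium.
(X, Y): Ben prefers X (2 > -3) — not an equilibrium.
(Y, X): Ben prefers Y (0 > -1) — not an equilibrium.
(Y, Y): Anna gets -3 ≥ -3 from X, and Ben gets 0 ≥ -1 from X — Nash equilibrium.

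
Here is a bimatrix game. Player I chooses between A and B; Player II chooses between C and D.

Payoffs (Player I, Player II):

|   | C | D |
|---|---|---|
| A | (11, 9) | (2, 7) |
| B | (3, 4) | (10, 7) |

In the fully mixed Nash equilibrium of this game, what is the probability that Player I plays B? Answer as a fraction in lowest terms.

2/5

Let r be the probability that Player I plays A. In a completely mixed equilibrium, Player II must be indifferent between C and D.
Player II's expected payoff from C is 9r + 4(1−r); from D it is 7r + 7(1−r).
Setting these equal: 5r + 4 = 7, so r = 3/5.
Therefore Player I plays B with probability 1 − 3/5 = 2/5.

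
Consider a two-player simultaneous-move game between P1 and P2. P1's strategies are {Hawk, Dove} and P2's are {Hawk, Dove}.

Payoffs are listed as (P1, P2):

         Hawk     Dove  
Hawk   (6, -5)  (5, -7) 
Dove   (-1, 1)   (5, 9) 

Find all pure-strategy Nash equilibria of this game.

(Hawk, Hawk): P1 gets 6 ≥ -1 from Dove, and P2 gets -5 ≥ -7 from Dove — Nash equilibrium.
(Hawk, Dove): P2 prefers Hawk (-5 > -7) — not an equilibrium.
(Dove, Hawk): P1 prefers Hawk (6 > -1); P2 prefers Dove (9 > 1) — not an equilibrium.
(Dove, Dove): P1 gets 5 ≥ 5 from Hawk, and P2 gets 9 ≥ 1 from Hawk — Nash equilibrium.

(Hawk, Hawk) and (Dove, Dove)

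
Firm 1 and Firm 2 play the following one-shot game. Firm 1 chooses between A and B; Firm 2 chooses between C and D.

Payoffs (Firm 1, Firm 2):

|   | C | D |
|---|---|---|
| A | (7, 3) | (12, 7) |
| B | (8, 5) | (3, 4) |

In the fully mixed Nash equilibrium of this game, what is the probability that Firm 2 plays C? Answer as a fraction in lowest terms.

Let y be the probability that Firm 2 plays C. In a completely mixed equilibrium, Firm 1 must be indifferent between A and B.
Firm 1's expected payoff from A is 7y + 12(1−y); from B it is 8y + 3(1−y).
Setting these equal: −5y + 12 = 5y + 3, so y = 9/10.

9/10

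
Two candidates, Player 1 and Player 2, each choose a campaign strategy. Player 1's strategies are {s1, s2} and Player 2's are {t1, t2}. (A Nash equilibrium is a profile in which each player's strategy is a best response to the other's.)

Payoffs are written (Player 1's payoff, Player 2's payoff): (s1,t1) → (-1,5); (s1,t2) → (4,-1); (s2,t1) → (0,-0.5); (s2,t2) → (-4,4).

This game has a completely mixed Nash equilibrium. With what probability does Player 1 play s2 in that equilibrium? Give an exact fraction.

4/7

Let x be the probability that Player 1 plays s1. In a completely mixed equilibrium, Player 2 must be indifferent between t1 and t2.
Player 2's expected payoff from t1 is 5x − 0.5(1−x); from t2 it is −x + 4(1−x).
Setting these equal: 5.5x − 0.5 = −5x + 4, so x = 3/7.
Therefore Player 1 plays s2 with probability 1 − 3/7 = 4/7.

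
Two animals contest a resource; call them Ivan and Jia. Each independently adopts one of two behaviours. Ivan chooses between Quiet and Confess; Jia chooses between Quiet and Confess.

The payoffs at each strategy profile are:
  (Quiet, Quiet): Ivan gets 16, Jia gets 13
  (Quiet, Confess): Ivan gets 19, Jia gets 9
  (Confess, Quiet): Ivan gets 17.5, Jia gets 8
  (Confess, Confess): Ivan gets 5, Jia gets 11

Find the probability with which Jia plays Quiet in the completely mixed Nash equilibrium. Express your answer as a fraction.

28/31

Let q be the probability that Jia plays Quiet. In a completely mixed equilibrium, Ivan must be indifferent between Quiet and Confess.
Ivan's expected payoff from Quiet is 16q + 19(1−q); from Confess it is 17.5q + 5(1−q).
Setting these equal: −3q + 19 = 12.5q + 5, so q = 28/31.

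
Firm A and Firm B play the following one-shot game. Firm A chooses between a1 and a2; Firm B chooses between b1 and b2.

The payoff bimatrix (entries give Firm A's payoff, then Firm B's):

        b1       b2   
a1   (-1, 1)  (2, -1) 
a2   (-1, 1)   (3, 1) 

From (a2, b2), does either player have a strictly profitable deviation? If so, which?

Neither

Firm A at (a2, b2) earns 3; deviating to a1 yields 2 — not better.
Firm B earns 1; deviating to b1 yields 1 — not better.
Neither player can strictly improve; the profile is a Nash equilibrium.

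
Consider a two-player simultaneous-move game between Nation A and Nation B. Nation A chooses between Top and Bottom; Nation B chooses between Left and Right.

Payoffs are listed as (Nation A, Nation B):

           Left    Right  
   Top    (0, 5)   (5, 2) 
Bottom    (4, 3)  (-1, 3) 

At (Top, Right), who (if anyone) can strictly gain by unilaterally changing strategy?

Nation B

Nation A at (Top, Right) earns 5; deviating to Bottom yields -1 — not better.
Nation B earns 2; deviating to Left yields 5 — a strict improvement.
Only Nation B has a strictly profitable deviation.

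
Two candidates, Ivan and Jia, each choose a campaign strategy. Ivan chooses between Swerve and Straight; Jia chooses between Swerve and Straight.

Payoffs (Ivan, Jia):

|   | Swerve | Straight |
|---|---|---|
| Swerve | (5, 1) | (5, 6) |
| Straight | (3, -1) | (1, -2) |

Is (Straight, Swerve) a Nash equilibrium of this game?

No

At (Straight, Swerve), Ivan earns 3; switching to Swerve would give 5, so Ivan would deviate.
Jia earns -1; switching to Straight would give -2, so Jia has no profitable deviation.
Since at least one player can profitably deviate, this is not a Nash equilibrium.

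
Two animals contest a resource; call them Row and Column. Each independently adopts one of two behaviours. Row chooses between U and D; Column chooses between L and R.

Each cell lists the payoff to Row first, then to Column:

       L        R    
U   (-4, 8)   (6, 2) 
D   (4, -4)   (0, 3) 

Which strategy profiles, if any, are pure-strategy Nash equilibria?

none

(U, L): Row prefers D (4 > -4) — not an equilibrium.
(U, R): Column prefers L (8 > 2) — not an equilibrium.
(D, L): Column prefers R (3 > -4) — not an equilibrium.
(D, R): Row prefers U (6 > 0) — not an equilibrium.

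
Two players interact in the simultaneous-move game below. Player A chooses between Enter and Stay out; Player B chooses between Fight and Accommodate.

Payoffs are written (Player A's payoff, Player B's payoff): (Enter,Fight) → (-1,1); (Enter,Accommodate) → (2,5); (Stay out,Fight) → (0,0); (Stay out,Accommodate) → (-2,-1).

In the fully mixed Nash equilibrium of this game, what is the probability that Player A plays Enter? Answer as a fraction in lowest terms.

1/5

Let x be the probability that Player A plays Enter. In a completely mixed equilibrium, Player B must be indifferent between Fight and Accommodate.
Player B's expected payoff from Fight is x; from Accommodate it is 5x − (1−x).
Setting these equal: x = 6x − 1, so x = 1/5.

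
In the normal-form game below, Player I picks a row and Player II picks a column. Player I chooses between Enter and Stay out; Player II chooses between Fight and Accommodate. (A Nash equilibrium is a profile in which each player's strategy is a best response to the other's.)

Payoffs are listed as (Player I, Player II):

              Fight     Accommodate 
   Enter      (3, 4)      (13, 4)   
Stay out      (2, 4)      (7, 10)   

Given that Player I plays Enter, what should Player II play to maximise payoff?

either — both Fight and Accommodate are best responses

Against Enter, Player II earns 4 from Fight and 4 from Accommodate.
So either strategy is a best response.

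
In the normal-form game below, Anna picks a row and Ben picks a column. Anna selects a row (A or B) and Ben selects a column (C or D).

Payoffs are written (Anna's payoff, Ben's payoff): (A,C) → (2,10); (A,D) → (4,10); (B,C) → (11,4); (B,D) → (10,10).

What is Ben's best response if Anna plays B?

Against B, Ben earns 4 from C and 10 from D.
So D is the best response.

D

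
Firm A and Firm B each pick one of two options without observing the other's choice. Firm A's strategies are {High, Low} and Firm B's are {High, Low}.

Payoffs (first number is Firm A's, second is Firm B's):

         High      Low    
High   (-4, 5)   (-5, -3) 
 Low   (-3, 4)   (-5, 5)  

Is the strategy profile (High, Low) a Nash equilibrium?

No

At (High, Low), Firm A earns -5; switching to Low would give -5, so Firm A has no profitable deviation.
Firm B earns -3; switching to High would give 5, so Firm B would deviate.
Since at least one player can profitably deviate, this is not a Nash equilibrium.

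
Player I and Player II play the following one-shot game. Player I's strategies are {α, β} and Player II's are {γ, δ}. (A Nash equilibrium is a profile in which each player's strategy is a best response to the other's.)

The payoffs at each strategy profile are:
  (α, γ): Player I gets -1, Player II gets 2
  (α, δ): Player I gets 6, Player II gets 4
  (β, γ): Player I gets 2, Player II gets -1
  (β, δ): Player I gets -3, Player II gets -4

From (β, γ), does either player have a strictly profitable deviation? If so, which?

Neither

Player I at (β, γ) earns 2; deviating to α yields -1 — not better.
Player II earns -1; deviating to δ yields -4 — not better.
Neither player can strictly improve; the profile is a Nash equilibrium.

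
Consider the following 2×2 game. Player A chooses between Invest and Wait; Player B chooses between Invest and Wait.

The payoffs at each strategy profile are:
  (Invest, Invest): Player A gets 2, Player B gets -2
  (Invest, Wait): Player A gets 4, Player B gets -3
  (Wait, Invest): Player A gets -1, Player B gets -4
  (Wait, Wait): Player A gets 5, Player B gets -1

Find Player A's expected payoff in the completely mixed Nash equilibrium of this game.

First find y, the probability Player B plays Invest, from Player A's indifference between Invest and Wait: 2y + 4(1−y) = −y + 5(1−y), giving y = 1/4.
Since Player A is indifferent in equilibrium, Player A's expected payoff equals the payoff from either row against (1/4, 3/4). Using Invest: 2(1/4) + 4(3/4) = 7/2.

7/2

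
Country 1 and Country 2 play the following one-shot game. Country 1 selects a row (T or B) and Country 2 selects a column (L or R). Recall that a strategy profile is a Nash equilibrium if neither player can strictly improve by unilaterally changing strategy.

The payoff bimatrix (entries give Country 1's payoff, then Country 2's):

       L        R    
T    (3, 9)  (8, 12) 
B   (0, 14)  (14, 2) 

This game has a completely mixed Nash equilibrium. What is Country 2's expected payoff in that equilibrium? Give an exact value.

First find x, the probability Country 1 plays T, from Country 2's indifference between L and R: 9x + 14(1−x) = 12x + 2(1−x), giving x = 4/5.
Since Country 2 is indifferent in equilibrium, Country 2's expected payoff equals the payoff from either column against (4/5, 1/5). Using L: 9(4/5) + 14(1/5) = 10.

10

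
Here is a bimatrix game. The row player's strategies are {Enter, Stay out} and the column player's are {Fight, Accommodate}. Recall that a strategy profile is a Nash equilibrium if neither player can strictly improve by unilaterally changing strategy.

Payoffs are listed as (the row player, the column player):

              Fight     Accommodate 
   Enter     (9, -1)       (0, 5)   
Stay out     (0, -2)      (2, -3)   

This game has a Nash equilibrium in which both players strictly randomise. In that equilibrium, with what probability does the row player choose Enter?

1/7

Let x be the probability that the row player plays Enter. In a completely mixed equilibrium, the column player must be indifferent between Fight and Accommodate.
The column player's expected payoff from Fight is −x − 2(1−x); from Accommodate it is 5x − 3(1−x).
Setting these equal: x − 2 = 8x − 3, so x = 1/7.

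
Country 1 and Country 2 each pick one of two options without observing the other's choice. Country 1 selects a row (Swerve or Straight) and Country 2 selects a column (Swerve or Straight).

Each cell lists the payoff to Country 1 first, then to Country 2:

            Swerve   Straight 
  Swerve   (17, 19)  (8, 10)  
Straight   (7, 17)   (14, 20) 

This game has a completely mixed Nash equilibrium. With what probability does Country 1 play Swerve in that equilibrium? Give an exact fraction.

1/4

Let r be the probability that Country 1 plays Swerve. In a completely mixed equilibrium, Country 2 must be indifferent between Swerve and Straight.
Country 2's expected payoff from Swerve is 19r + 17(1−r); from Straight it is 10r + 20(1−r).
Setting these equal: 2r + 17 = −10r + 20, so r = 1/4.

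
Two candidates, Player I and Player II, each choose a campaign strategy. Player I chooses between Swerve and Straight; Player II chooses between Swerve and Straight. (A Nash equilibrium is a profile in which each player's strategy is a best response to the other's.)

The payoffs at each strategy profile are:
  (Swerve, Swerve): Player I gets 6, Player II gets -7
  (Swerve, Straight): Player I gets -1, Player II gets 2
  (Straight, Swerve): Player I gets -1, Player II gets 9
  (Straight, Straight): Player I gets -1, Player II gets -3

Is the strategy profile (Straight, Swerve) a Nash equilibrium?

At (Straight, Swerve), Player I earns -1; switching to Swerve would give 6, so Player I would deviate.
Player II earns 9; switching to Straight would give -3, so Player II has no profitable deviation.
Since at least one player can profitably deviate, this is not a Nash equilibrium.

No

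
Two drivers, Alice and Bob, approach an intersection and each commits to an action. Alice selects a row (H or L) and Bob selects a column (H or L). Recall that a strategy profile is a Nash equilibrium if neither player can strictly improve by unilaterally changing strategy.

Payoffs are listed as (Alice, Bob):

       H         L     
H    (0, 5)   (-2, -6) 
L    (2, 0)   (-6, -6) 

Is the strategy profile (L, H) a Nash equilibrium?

At (L, H), Alice earns 2; switching to H would give 0, so Alice has no profitable deviation.
Bob earns 0; switching to L would give -6, so Bob has no profitable deviation.
Neither player can gain by a unilateral deviation, so this profile is a Nash equilibrium.

Yes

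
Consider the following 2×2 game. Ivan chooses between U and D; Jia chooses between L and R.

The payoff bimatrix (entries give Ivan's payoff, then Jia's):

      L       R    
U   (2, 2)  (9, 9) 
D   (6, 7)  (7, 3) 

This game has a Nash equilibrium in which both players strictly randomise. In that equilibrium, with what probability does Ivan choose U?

4/11

Let x be the probability that Ivan plays U. In a completely mixed equilibrium, Jia must be indifferent between L and R.
Jia's expected payoff from L is 2x + 7(1−x); from R it is 9x + 3(1−x).
Setting these equal: −5x + 7 = 6x + 3, so x = 4/11.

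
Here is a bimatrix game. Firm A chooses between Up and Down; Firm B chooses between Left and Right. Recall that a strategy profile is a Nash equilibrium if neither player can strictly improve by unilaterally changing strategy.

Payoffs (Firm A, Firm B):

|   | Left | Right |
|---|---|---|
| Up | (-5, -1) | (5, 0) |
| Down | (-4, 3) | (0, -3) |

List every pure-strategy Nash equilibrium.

(Up, Right) and (Down, Left)

(Up, Left): Firm A prefers Down (-4 > -5); Firm B prefers Right (0 > -1) — not an equilibrium.
(Up, Right): Firm A gets 5 ≥ 0 from Down, and Firm B gets 0 ≥ -1 from Left — Nash equilibrium.
(Down, Left): Firm A gets -4 ≥ -5 from Up, and Firm B gets 3 ≥ -3 from Right — Nash equilibrium.
(Down, Right): Firm A prefers Up (5 > 0); Firm B prefers Left (3 > -3) — not an equilibrium.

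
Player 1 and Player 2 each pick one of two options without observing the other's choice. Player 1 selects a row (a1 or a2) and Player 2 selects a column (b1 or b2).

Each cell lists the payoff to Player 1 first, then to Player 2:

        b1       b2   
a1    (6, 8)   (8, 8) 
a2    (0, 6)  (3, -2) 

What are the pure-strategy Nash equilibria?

(a1, b1): Player 1 gets 6 ≥ 0 from a2, and Player 2 gets 8 ≥ 8 from b2 — Nash equilibrium.
(a1, b2): Player 1 gets 8 ≥ 3 from a2, and Player 2 gets 8 ≥ 8 from b1 — Nash equilibrium.
(a2, b1): Player 1 prefers a1 (6 > 0) — not an equilibrium.
(a2, b2): Player 1 prefers a1 (8 > 3); Player 2 prefers b1 (6 > -2) — not an equilibrium.

(a1, b1) and (a1, b2)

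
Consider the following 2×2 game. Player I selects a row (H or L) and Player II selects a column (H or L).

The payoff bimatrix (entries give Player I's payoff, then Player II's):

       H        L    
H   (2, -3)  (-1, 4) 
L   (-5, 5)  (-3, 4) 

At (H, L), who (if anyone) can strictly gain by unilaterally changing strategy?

Player I at (H, L) earns -1; deviating to L yields -3 — not better.
Player II earns 4; deviating to H yields -3 — not better.
Neither player can strictly improve; the profile is a Nash equilibrium.

Neither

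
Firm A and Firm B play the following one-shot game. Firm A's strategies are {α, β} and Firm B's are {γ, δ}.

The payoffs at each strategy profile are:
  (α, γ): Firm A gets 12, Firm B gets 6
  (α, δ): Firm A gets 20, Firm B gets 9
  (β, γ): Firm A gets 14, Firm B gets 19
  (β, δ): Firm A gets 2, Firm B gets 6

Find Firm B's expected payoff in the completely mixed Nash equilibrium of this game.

135/16

First find p, the probability Firm A plays α, from Firm B's indifference between γ and δ: 6p + 19(1−p) = 9p + 6(1−p), giving p = 13/16.
Since Firm B is indifferent in equilibrium, Firm B's expected payoff equals the payoff from either column against (13/16, 3/16). Using γ: 6(13/16) + 19(3/16) = 135/16.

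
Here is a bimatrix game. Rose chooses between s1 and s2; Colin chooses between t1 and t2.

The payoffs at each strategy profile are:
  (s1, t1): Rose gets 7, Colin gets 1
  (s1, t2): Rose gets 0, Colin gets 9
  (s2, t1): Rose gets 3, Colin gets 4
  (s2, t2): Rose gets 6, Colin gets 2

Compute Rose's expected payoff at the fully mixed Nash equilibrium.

21/5

First find q, the probability Colin plays t1, from Rose's indifference between s1 and s2: 7q = 3q + 6(1−q), giving q = 3/5.
Since Rose is indifferent in equilibrium, Rose's expected payoff equals the payoff from either row against (3/5, 2/5). Using s1: 7(3/5) = 21/5.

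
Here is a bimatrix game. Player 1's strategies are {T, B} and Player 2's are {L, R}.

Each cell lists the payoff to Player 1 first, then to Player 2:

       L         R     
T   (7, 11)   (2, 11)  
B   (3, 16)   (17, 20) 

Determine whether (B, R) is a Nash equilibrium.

Yes

At (B, R), Player 1 earns 17; switching to T would give 2, so Player 1 has no profitable deviation.
Player 2 earns 20; switching to L would give 16, so Player 2 has no profitable deviation.
Neither player can gain by a unilateral deviation, so this profile is a Nash equilibrium.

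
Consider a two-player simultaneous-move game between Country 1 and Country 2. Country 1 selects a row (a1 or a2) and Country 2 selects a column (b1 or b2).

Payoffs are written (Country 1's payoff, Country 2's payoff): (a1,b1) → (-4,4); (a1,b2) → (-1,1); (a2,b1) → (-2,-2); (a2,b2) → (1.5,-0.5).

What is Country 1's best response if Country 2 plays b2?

Against b2, Country 1 earns -1 from a1 and 1.5 from a2.
So a2 is the best response.

a2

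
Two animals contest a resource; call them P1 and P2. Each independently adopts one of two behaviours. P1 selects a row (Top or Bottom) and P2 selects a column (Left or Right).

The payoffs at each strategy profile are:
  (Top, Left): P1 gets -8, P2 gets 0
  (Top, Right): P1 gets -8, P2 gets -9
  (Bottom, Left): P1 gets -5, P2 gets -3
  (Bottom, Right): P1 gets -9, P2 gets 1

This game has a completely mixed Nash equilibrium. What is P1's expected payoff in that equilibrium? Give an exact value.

-8

First find y, the probability P2 plays Left, from P1's indifference between Top and Bottom: −8y − 8(1−y) = −5y − 9(1−y), giving y = 1/4.
Since P1 is indifferent in equilibrium, P1's expected payoff equals the payoff from either row against (1/4, 3/4). Using Top: −8(1/4) − 8(3/4) = -8.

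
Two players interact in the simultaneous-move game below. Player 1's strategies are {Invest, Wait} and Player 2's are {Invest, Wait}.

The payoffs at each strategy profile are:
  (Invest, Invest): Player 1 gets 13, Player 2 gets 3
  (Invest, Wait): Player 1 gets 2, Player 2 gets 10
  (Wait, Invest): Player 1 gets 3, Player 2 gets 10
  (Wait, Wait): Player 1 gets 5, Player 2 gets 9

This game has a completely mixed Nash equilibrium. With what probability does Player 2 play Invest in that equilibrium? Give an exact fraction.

3/13

Let c be the probability that Player 2 plays Invest. In a completely mixed equilibrium, Player 1 must be indifferent between Invest and Wait.
Player 1's expected payoff from Invest is 13c + 2(1−c); from Wait it is 3c + 5(1−c).
Setting these equal: 11c + 2 = −2c + 5, so c = 3/13.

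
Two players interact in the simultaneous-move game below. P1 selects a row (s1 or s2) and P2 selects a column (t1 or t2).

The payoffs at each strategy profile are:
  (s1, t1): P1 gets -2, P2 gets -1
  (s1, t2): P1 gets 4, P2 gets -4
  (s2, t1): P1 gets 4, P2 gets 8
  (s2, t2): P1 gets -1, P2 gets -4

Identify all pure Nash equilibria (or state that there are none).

(s2, t1)

(s1, t1): P1 prefers s2 (4 > -2) — not an equilibrium.
(s1, t2): P2 prefers t1 (-1 > -4) — not an equilibrium.
(s2, t1): P1 gets 4 ≥ -2 from s1, and P2 gets 8 ≥ -4 from t2 — Nash equilibrium.
(s2, t2): P1 prefers s1 (4 > -1); P2 prefers t1 (8 > -4) — not an equilibrium.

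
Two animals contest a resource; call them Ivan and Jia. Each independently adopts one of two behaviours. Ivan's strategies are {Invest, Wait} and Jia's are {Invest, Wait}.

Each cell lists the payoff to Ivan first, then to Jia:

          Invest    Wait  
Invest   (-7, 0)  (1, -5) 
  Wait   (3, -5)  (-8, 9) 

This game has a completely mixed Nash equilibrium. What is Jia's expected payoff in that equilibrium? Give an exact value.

First find p, the probability Ivan plays Invest, from Jia's indifference between Invest and Wait: −5(1−p) = −5p + 9(1−p), giving p = 14/19.
Since Jia is indifferent in equilibrium, Jia's expected payoff equals the payoff from either column against (14/19, 5/19). Using Invest: −5(5/19) = -25/19.

-25/19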